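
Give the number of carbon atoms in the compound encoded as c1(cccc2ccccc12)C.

The symbol for carbon appears 11 times in the SMILES. Lowercase c denotes aromatic carbon and counts toward C.

11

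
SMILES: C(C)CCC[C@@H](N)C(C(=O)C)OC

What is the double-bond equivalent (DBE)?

1

Molecular formula from the SMILES: C10H21NO2.
DoU = (2C + 2 + N − H − X)/2 = (2·10 + 2 + 1 − 21 − 0)/2 = 2/2 = 1.
(Structurally: 0 ring(s) + 1 π bond(s) = 1.)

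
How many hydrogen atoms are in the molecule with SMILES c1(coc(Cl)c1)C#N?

Hydrogens are implicit in SMILES; fill each atom to its normal valence:
  2 × C (aromatic): 1 H each → 2
  2 × C (aromatic): no H
  1 × C: no H
  1 × Cl: no H
  1 × N: no H
  1 × O (aromatic): no H
  Total hydrogens = 2.

2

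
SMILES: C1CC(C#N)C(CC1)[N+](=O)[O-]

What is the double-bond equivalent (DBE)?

Molecular formula from the SMILES: C7H10N2O2.
DoU = (2C + 2 + N − H − X)/2 = (2·7 + 2 + 2 − 10 − 0)/2 = 8/2 = 4.
(Structurally: 1 ring(s) + 3 π bond(s) = 4.)

4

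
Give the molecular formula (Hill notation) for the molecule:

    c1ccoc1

Heavy atoms from the SMILES: 4 C, 1 O.
Implicit hydrogens by atom environment:
  4 × C (aromatic): 1 H each → 4
  1 × O (aromatic): no H
  Total hydrogens = 4.
Molecular formula: C4H4O

C4H4O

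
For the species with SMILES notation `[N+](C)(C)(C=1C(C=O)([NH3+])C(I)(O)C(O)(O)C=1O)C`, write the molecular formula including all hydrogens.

Heavy atoms from the SMILES: 9 C, 1 I, 2 N, 5 O.
Implicit hydrogens by atom environment:
  5 × C: no H
  4 × O: 1 H each → 4
  3 × C: 3 H each → 9
  1 × C: 1 H
  1 × I: no H
  1 × N (charge +1): 3 H
  1 × N (charge +1): no H
  1 × O: no H
  Total hydrogens = 17.
Net charge +2.
Molecular formula: [C9H17IN2O5]2+

[C9H17IN2O5]2+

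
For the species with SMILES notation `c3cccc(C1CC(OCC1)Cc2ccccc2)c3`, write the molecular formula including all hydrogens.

Heavy atoms from the SMILES: 18 C, 1 O.
Implicit hydrogens by atom environment:
  10 × C (aromatic): 1 H each → 10
  4 × C: 2 H each → 8
  2 × C: 1 H each → 2
  2 × C (aromatic): no H
  1 × O: no H
  Total hydrogens = 20.
Molecular formula: C18H20O

C18H20O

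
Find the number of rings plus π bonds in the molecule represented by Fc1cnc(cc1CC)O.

4

Molecular formula from the SMILES: C7H8FNO.
DoU = (2C + 2 + N − H − X)/2 = (2·7 + 2 + 1 − 8 − 1)/2 = 8/2 = 4.
(Structurally: 1 ring(s) + 3 π bond(s) = 4.)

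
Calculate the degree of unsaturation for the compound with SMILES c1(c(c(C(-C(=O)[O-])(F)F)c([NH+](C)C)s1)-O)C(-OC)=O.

5

Molecular formula from the SMILES: C10H11F2NO5S.
DoU = (2C + 2 + N − H − X)/2 = (2·10 + 2 + 1 − 11 − 2)/2 = 10/2 = 5.
(Structurally: 1 ring(s) + 4 π bond(s) = 5.)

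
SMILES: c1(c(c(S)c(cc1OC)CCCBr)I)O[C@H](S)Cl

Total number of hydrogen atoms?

13

Hydrogens are implicit in SMILES; fill each atom to its normal valence:
  5 × C (aromatic): no H
  3 × C: 2 H each → 6
  2 × O: no H
  2 × S: 1 H each → 2
  1 × Br: no H
  1 × C: 3 H
  1 × C (aromatic): 1 H
  1 × C: 1 H
  1 × Cl: no H
  1 × I: no H
  Total hydrogens = 13.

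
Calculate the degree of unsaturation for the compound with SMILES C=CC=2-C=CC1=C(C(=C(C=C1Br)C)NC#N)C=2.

Molecular formula from the SMILES: C14H11BrN2.
DoU = (2C + 2 + N − H − X)/2 = (2·14 + 2 + 2 − 11 − 1)/2 = 20/2 = 10.
(Structurally: 2 ring(s) + 8 π bond(s) = 10.)

10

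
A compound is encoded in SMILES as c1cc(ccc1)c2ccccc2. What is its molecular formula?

Heavy atoms from the SMILES: 12 C.
Implicit hydrogens by atom environment:
  10 × C (aromatic): 1 H each → 10
  2 × C (aromatic): no H
  Total hydrogens = 10.
Molecular formula: C12H10

C12H10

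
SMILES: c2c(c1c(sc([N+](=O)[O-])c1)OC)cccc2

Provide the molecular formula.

Heavy atoms from the SMILES: 11 C, 1 N, 3 O, 1 S.
Implicit hydrogens by atom environment:
  6 × C (aromatic): 1 H each → 6
  4 × C (aromatic): no H
  2 × O: no H
  1 × C: 3 H
  1 × N (charge +1): no H
  1 × O (charge -1): no H
  1 × S (aromatic): no H
  Total hydrogens = 9.
Molecular formula: C11H9NO3S

C11H9NO3S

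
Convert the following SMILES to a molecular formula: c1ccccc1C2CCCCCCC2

Heavy atoms from the SMILES: 14 C.
Implicit hydrogens by atom environment:
  7 × C: 2 H each → 14
  5 × C (aromatic): 1 H each → 5
  1 × C: 1 H
  1 × C (aromatic): no H
  Total hydrogens = 20.
Molecular formula: C14H20

C14H20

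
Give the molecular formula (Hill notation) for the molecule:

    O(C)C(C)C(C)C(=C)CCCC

Heavy atoms from the SMILES: 11 C, 1 O.
Implicit hydrogens by atom environment:
  4 × C: 3 H each → 12
  4 × C: 2 H each → 8
  2 × C: 1 H each → 2
  1 × C: no H
  1 × O: no H
  Total hydrogens = 22.
Molecular formula: C11H22O

C11H22O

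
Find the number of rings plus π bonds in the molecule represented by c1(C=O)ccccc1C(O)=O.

6

Molecular formula from the SMILES: C8H6O3.
DoU = (2C + 2 + N − H − X)/2 = (2·8 + 2 + 0 − 6 − 0)/2 = 12/2 = 6.
(Structurally: 1 ring(s) + 5 π bond(s) = 6.)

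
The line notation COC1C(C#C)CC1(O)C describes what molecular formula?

C8H12O2

Heavy atoms from the SMILES: 8 C, 2 O.
Implicit hydrogens by atom environment:
  3 × C: 1 H each → 3
  2 × C: 3 H each → 6
  2 × C: no H
  1 × C: 2 H
  1 × O: 1 H
  1 × O: no H
  Total hydrogens = 12.
Molecular formula: C8H12O2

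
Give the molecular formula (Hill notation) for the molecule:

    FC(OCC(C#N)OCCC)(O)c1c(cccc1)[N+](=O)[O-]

Heavy atoms from the SMILES: 13 C, 1 F, 2 N, 5 O.
Implicit hydrogens by atom environment:
  4 × C (aromatic): 1 H each → 4
  3 × C: 2 H each → 6
  3 × O: no H
  2 × C: no H
  2 × C (aromatic): no H
  1 × C: 3 H
  1 × C: 1 H
  1 × F: no H
  1 × N (charge +1): no H
  1 × N: no H
  1 × O: 1 H
  1 × O (charge -1): no H
  Total hydrogens = 15.
Molecular formula: C13H15FN2O5

C13H15FN2O5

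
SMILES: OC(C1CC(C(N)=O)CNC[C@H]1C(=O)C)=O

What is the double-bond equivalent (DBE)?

Molecular formula from the SMILES: C10H16N2O4.
DoU = (2C + 2 + N − H − X)/2 = (2·10 + 2 + 2 − 16 − 0)/2 = 8/2 = 4.
(Structurally: 1 ring(s) + 3 π bond(s) = 4.)

4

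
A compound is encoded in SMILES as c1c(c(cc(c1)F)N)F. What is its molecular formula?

C6H5F2N

Heavy atoms from the SMILES: 6 C, 2 F, 1 N.
Implicit hydrogens by atom environment:
  3 × C (aromatic): 1 H each → 3
  3 × C (aromatic): no H
  2 × F: no H
  1 × N: 2 H
  Total hydrogens = 5.
Molecular formula: C6H5F2N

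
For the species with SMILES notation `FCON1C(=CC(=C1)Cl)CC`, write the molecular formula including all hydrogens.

Heavy atoms from the SMILES: 7 C, 1 Cl, 1 F, 1 N, 1 O.
Implicit hydrogens by atom environment:
  2 × C: 2 H each → 4
  2 × C (aromatic): 1 H each → 2
  2 × C (aromatic): no H
  1 × C: 3 H
  1 × Cl: no H
  1 × F: no H
  1 × N (aromatic): no H
  1 × O: no H
  Total hydrogens = 9.
Molecular formula: C7H9ClFNO

C7H9ClFNO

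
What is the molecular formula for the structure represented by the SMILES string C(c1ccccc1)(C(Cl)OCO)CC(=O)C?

C12H15ClO3

Heavy atoms from the SMILES: 12 C, 1 Cl, 3 O.
Implicit hydrogens by atom environment:
  5 × C (aromatic): 1 H each → 5
  2 × C: 2 H each → 4
  2 × C: 1 H each → 2
  2 × O: no H
  1 × C: 3 H
  1 × C: no H
  1 × C (aromatic): no H
  1 × Cl: no H
  1 × O: 1 H
  Total hydrogens = 15.
Molecular formula: C12H15ClO3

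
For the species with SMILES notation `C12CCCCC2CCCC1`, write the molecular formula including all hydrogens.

C10H18

Heavy atoms from the SMILES: 10 C.
Implicit hydrogens by atom environment:
  8 × C: 2 H each → 16
  2 × C: 1 H each → 2
  Total hydrogens = 18.
Molecular formula: C10H18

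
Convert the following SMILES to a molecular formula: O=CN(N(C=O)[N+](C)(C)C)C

Heavy atoms from the SMILES: 6 C, 3 N, 2 O.
Implicit hydrogens by atom environment:
  4 × C: 3 H each → 12
  2 × C: 1 H each → 2
  2 × N: no H
  2 × O: no H
  1 × N (charge +1): no H
  Total hydrogens = 14.
Net charge +1.
Molecular formula: C6H14N3O2+

C6H14N3O2+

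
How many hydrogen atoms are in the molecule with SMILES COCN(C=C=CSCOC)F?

12

Hydrogens are implicit in SMILES; fill each atom to its normal valence:
  2 × C: 3 H each → 6
  2 × C: 2 H each → 4
  2 × C: 1 H each → 2
  2 × O: no H
  1 × C: no H
  1 × F: no H
  1 × N: no H
  1 × S: no H
  Total hydrogens = 12.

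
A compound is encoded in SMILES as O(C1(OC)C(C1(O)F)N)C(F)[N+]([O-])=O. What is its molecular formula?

Heavy atoms from the SMILES: 5 C, 2 F, 2 N, 5 O.
Implicit hydrogens by atom environment:
  3 × O: no H
  2 × C: 1 H each → 2
  2 × C: no H
  2 × F: no H
  1 × C: 3 H
  1 × N: 2 H
  1 × N (charge +1): no H
  1 × O: 1 H
  1 × O (charge -1): no H
  Total hydrogens = 8.
Molecular formula: C5H8F2N2O5

C5H8F2N2O5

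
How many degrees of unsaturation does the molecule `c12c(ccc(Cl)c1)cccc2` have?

Molecular formula from the SMILES: C10H7Cl.
DoU = (2C + 2 + N − H − X)/2 = (2·10 + 2 + 0 − 7 − 1)/2 = 14/2 = 7.
(Structurally: 2 ring(s) + 5 π bond(s) = 7.)

7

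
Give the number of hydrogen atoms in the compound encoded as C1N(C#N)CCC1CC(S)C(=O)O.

12

Hydrogens are implicit in SMILES; fill each atom to its normal valence:
  4 × C: 2 H each → 8
  2 × C: 1 H each → 2
  2 × C: no H
  2 × N: no H
  1 × O: 1 H
  1 × O: no H
  1 × S: 1 H
  Total hydrogens = 12.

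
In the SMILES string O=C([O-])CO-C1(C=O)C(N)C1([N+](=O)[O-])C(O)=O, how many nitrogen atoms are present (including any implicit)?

The symbol for nitrogen appears 2 times in the SMILES.

2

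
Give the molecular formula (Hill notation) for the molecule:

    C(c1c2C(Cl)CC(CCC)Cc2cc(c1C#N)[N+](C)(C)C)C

C19H28ClN2+

Heavy atoms from the SMILES: 19 C, 1 Cl, 2 N.
Implicit hydrogens by atom environment:
  5 × C: 3 H each → 15
  5 × C: 2 H each → 10
  5 × C (aromatic): no H
  2 × C: 1 H each → 2
  1 × C (aromatic): 1 H
  1 × C: no H
  1 × Cl: no H
  1 × N: no H
  1 × N (charge +1): no H
  Total hydrogens = 28.
Net charge +1.
Molecular formula: C19H28ClN2+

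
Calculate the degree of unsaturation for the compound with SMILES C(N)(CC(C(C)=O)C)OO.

Molecular formula from the SMILES: C6H13NO3.
DoU = (2C + 2 + N − H − X)/2 = (2·6 + 2 + 1 − 13 − 0)/2 = 2/2 = 1.
(Structurally: 0 ring(s) + 1 π bond(s) = 1.)

1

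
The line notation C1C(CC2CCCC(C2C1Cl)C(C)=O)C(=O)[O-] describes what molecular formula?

C13H18ClO3-

Heavy atoms from the SMILES: 13 C, 1 Cl, 3 O.
Implicit hydrogens by atom environment:
  5 × C: 2 H each → 10
  5 × C: 1 H each → 5
  2 × C: no H
  2 × O: no H
  1 × C: 3 H
  1 × Cl: no H
  1 × O (charge -1): no H
  Total hydrogens = 18.
Net charge -1.
Molecular formula: C13H18ClO3-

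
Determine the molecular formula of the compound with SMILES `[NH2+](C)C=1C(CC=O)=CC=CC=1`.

Heavy atoms from the SMILES: 9 C, 1 N, 1 O.
Implicit hydrogens by atom environment:
  4 × C (aromatic): 1 H each → 4
  2 × C (aromatic): no H
  1 × C: 3 H
  1 × C: 2 H
  1 × C: 1 H
  1 × N (charge +1): 2 H
  1 × O: no H
  Total hydrogens = 12.
Net charge +1.
Molecular formula: C9H12NO+

C9H12NO+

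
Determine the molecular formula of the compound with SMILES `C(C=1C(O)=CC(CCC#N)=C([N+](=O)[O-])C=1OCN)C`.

C12H15N3O4

Heavy atoms from the SMILES: 12 C, 3 N, 4 O.
Implicit hydrogens by atom environment:
  5 × C (aromatic): no H
  4 × C: 2 H each → 8
  2 × O: no H
  1 × C: 3 H
  1 × C (aromatic): 1 H
  1 × C: no H
  1 × N: 2 H
  1 × N (charge +1): no H
  1 × N: no H
  1 × O: 1 H
  1 × O (charge -1): no H
  Total hydrogens = 15.
Molecular formula: C12H15N3O4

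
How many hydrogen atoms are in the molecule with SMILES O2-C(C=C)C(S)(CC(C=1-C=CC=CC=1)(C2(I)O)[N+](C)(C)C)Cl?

Hydrogens are implicit in SMILES; fill each atom to its normal valence:
  5 × C (aromatic): 1 H each → 5
  3 × C: 3 H each → 9
  3 × C: no H
  2 × C: 2 H each → 4
  2 × C: 1 H each → 2
  1 × C (aromatic): no H
  1 × Cl: no H
  1 × I: no H
  1 × N (charge +1): no H
  1 × O: 1 H
  1 × O: no H
  1 × S: 1 H
  Total hydrogens = 22.

22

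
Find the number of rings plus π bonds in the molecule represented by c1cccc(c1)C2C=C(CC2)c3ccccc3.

10

Molecular formula from the SMILES: C17H16.
DoU = (2C + 2 + N − H − X)/2 = (2·17 + 2 + 0 − 16 − 0)/2 = 20/2 = 10.
(Structurally: 3 ring(s) + 7 π bond(s) = 10.)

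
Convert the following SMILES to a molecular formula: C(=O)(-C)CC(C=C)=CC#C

Heavy atoms from the SMILES: 9 C, 1 O.
Implicit hydrogens by atom environment:
  3 × C: 1 H each → 3
  3 × C: no H
  2 × C: 2 H each → 4
  1 × C: 3 H
  1 × O: no H
  Total hydrogens = 10.
Molecular formula: C9H10O

C9H10O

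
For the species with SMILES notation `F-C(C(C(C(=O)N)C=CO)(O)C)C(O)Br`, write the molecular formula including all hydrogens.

Heavy atoms from the SMILES: 1 Br, 8 C, 1 F, 1 N, 4 O.
Implicit hydrogens by atom environment:
  5 × C: 1 H each → 5
  3 × O: 1 H each → 3
  2 × C: no H
  1 × Br: no H
  1 × C: 3 H
  1 × F: no H
  1 × N: 2 H
  1 × O: no H
  Total hydrogens = 13.
Molecular formula: C8H13BrFNO4

C8H13BrFNO4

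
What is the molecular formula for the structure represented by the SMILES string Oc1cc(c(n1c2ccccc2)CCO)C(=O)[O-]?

Heavy atoms from the SMILES: 13 C, 1 N, 4 O.
Implicit hydrogens by atom environment:
  6 × C (aromatic): 1 H each → 6
  4 × C (aromatic): no H
  2 × C: 2 H each → 4
  2 × O: 1 H each → 2
  1 × C: no H
  1 × N (aromatic): no H
  1 × O: no H
  1 × O (charge -1): no H
  Total hydrogens = 12.
Net charge -1.
Molecular formula: C13H12NO4-

C13H12NO4-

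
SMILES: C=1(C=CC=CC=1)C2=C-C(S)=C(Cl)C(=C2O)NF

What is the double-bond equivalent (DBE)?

Molecular formula from the SMILES: C12H9ClFNOS.
DoU = (2C + 2 + N − H − X)/2 = (2·12 + 2 + 1 − 9 − 2)/2 = 16/2 = 8.
(Structurally: 2 ring(s) + 6 π bond(s) = 8.)

8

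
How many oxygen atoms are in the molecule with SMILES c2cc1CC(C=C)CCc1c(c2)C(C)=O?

The symbol for oxygen appears 1 time in the SMILES.

1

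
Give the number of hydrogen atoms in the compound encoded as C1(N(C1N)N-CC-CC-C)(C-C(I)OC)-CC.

Hydrogens are implicit in SMILES; fill each atom to its normal valence:
  6 × C: 2 H each → 12
  3 × C: 3 H each → 9
  2 × C: 1 H each → 2
  1 × C: no H
  1 × I: no H
  1 × N: 2 H
  1 × N: 1 H
  1 × N: no H
  1 × O: no H
  Total hydrogens = 26.

26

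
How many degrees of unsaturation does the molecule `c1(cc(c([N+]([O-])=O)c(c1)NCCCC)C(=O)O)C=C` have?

Molecular formula from the SMILES: C13H16N2O4.
DoU = (2C + 2 + N − H − X)/2 = (2·13 + 2 + 2 − 16 − 0)/2 = 14/2 = 7.
(Structurally: 1 ring(s) + 6 π bond(s) = 7.)

7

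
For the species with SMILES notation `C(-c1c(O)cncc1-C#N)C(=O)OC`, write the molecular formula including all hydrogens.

Heavy atoms from the SMILES: 9 C, 2 N, 3 O.
Implicit hydrogens by atom environment:
  3 × C (aromatic): no H
  2 × C (aromatic): 1 H each → 2
  2 × C: no H
  2 × O: no H
  1 × C: 3 H
  1 × C: 2 H
  1 × N (aromatic): no H
  1 × N: no H
  1 × O: 1 H
  Total hydrogens = 8.
Molecular formula: C9H8N2O3

C9H8N2O3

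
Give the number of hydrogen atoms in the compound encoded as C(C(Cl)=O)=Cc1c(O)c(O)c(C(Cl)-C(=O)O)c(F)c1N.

Hydrogens are implicit in SMILES; fill each atom to its normal valence:
  6 × C (aromatic): no H
  3 × C: 1 H each → 3
  3 × O: 1 H each → 3
  2 × C: no H
  2 × Cl: no H
  2 × O: no H
  1 × F: no H
  1 × N: 2 H
  Total hydrogens = 8.

8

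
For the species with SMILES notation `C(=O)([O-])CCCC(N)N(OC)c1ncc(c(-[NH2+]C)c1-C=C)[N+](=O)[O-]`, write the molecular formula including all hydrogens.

C14H21N5O5

Heavy atoms from the SMILES: 14 C, 5 N, 5 O.
Implicit hydrogens by atom environment:
  4 × C: 2 H each → 8
  4 × C (aromatic): no H
  3 × O: no H
  2 × C: 3 H each → 6
  2 × C: 1 H each → 2
  2 × O (charge -1): no H
  1 × C (aromatic): 1 H
  1 × C: no H
  1 × N (charge +1): 2 H
  1 × N: 2 H
  1 × N (aromatic): no H
  1 × N: no H
  1 × N (charge +1): no H
  Total hydrogens = 21.
Molecular formula: C14H21N5O5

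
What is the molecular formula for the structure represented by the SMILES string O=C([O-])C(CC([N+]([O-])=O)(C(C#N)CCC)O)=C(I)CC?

C12H16IN2O5-

Heavy atoms from the SMILES: 12 C, 1 I, 2 N, 5 O.
Implicit hydrogens by atom environment:
  5 × C: no H
  4 × C: 2 H each → 8
  2 × C: 3 H each → 6
  2 × O: no H
  2 × O (charge -1): no H
  1 × C: 1 H
  1 × I: no H
  1 × N (charge +1): no H
  1 × N: no H
  1 × O: 1 H
  Total hydrogens = 16.
Net charge -1.
Molecular formula: C12H16IN2O5-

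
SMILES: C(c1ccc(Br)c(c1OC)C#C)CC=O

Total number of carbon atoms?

12

The symbol for carbon appears 12 times in the SMILES. Lowercase c denotes aromatic carbon and counts toward C.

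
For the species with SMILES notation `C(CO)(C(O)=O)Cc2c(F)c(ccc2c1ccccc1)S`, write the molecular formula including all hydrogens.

Heavy atoms from the SMILES: 16 C, 1 F, 3 O, 1 S.
Implicit hydrogens by atom environment:
  7 × C (aromatic): 1 H each → 7
  5 × C (aromatic): no H
  2 × C: 2 H each → 4
  2 × O: 1 H each → 2
  1 × C: 1 H
  1 × C: no H
  1 × F: no H
  1 × O: no H
  1 × S: 1 H
  Total hydrogens = 15.
Molecular formula: C16H15FO3S

C16H15FO3S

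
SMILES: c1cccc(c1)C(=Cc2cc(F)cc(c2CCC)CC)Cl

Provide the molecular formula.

C19H20ClF

Heavy atoms from the SMILES: 19 C, 1 Cl, 1 F.
Implicit hydrogens by atom environment:
  7 × C (aromatic): 1 H each → 7
  5 × C (aromatic): no H
  3 × C: 2 H each → 6
  2 × C: 3 H each → 6
  1 × C: 1 H
  1 × C: no H
  1 × Cl: no H
  1 × F: no H
  Total hydrogens = 20.
Molecular formula: C19H20ClF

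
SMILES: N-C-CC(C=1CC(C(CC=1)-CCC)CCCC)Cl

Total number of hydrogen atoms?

30

Hydrogens are implicit in SMILES; fill each atom to its normal valence:
  9 × C: 2 H each → 18
  4 × C: 1 H each → 4
  2 × C: 3 H each → 6
  1 × C: no H
  1 × Cl: no H
  1 × N: 2 H
  Total hydrogens = 30.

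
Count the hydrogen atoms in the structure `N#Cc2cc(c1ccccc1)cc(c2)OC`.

11

Hydrogens are implicit in SMILES; fill each atom to its normal valence:
  8 × C (aromatic): 1 H each → 8
  4 × C (aromatic): no H
  1 × C: 3 H
  1 × C: no H
  1 × N: no H
  1 × O: no H
  Total hydrogens = 11.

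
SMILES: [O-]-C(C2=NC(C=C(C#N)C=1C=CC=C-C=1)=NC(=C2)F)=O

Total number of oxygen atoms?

2

The symbol for oxygen appears 2 times in the SMILES.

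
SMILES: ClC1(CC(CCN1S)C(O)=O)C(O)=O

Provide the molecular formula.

C7H10ClNO4S

Heavy atoms from the SMILES: 7 C, 1 Cl, 1 N, 4 O, 1 S.
Implicit hydrogens by atom environment:
  3 × C: 2 H each → 6
  3 × C: no H
  2 × O: 1 H each → 2
  2 × O: no H
  1 × C: 1 H
  1 × Cl: no H
  1 × N: no H
  1 × S: 1 H
  Total hydrogens = 10.
Molecular formula: C7H10ClNO4S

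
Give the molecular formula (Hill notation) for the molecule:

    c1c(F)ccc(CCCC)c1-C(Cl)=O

Heavy atoms from the SMILES: 11 C, 1 Cl, 1 F, 1 O.
Implicit hydrogens by atom environment:
  3 × C: 2 H each → 6
  3 × C (aromatic): 1 H each → 3
  3 × C (aromatic): no H
  1 × C: 3 H
  1 × C: no H
  1 × Cl: no H
  1 × F: no H
  1 × O: no H
  Total hydrogens = 12.
Molecular formula: C11H12ClFO

C11H12ClFO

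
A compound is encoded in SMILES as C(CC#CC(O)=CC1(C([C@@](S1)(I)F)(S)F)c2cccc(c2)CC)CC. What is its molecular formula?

C19H21F2IOS2

Heavy atoms from the SMILES: 19 C, 2 F, 1 I, 1 O, 2 S.
Implicit hydrogens by atom environment:
  6 × C: no H
  4 × C: 2 H each → 8
  4 × C (aromatic): 1 H each → 4
  2 × C: 3 H each → 6
  2 × C (aromatic): no H
  2 × F: no H
  1 × C: 1 H
  1 × I: no H
  1 × O: 1 H
  1 × S: 1 H
  1 × S: no H
  Total hydrogens = 21.
Molecular formula: C19H21F2IOS2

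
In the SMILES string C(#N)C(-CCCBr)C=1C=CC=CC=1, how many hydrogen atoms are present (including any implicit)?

Hydrogens are implicit in SMILES; fill each atom to its normal valence:
  5 × C (aromatic): 1 H each → 5
  3 × C: 2 H each → 6
  1 × Br: no H
  1 × C: 1 H
  1 × C: no H
  1 × C (aromatic): no H
  1 × N: no H
  Total hydrogens = 12.

12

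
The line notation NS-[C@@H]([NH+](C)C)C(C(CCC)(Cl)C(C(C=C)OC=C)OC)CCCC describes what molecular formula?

C19H38ClN2O2S+

Heavy atoms from the SMILES: 19 C, 1 Cl, 2 N, 2 O, 1 S.
Implicit hydrogens by atom environment:
  7 × C: 2 H each → 14
  6 × C: 1 H each → 6
  5 × C: 3 H each → 15
  2 × O: no H
  1 × C: no H
  1 × Cl: no H
  1 × N: 2 H
  1 × N (charge +1): 1 H
  1 × S: no H
  Total hydrogens = 38.
Net charge +1.
Molecular formula: C19H38ClN2O2S+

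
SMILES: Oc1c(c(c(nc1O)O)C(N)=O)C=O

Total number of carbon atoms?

7

The symbol for carbon appears 7 times in the SMILES. Lowercase c denotes aromatic carbon and counts toward C.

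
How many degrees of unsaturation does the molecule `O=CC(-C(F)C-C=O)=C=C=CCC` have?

5

Molecular formula from the SMILES: C10H11FO2.
DoU = (2C + 2 + N − H − X)/2 = (2·10 + 2 + 0 − 11 − 1)/2 = 10/2 = 5.
(Structurally: 0 ring(s) + 5 π bond(s) = 5.)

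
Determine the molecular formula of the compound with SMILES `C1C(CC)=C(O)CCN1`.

Heavy atoms from the SMILES: 7 C, 1 N, 1 O.
Implicit hydrogens by atom environment:
  4 × C: 2 H each → 8
  2 × C: no H
  1 × C: 3 H
  1 × N: 1 H
  1 × O: 1 H
  Total hydrogens = 13.
Molecular formula: C7H13NO

C7H13NO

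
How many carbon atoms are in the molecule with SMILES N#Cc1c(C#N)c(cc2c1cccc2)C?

The symbol for carbon appears 13 times in the SMILES. Lowercase c denotes aromatic carbon and counts toward C.

13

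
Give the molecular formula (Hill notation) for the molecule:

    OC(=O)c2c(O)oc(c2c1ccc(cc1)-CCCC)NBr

Heavy atoms from the SMILES: 1 Br, 15 C, 1 N, 4 O.
Implicit hydrogens by atom environment:
  6 × C (aromatic): no H
  4 × C (aromatic): 1 H each → 4
  3 × C: 2 H each → 6
  2 × O: 1 H each → 2
  1 × Br: no H
  1 × C: 3 H
  1 × C: no H
  1 × N: 1 H
  1 × O (aromatic): no H
  1 × O: no H
  Total hydrogens = 16.
Molecular formula: C15H16BrNO4

C15H16BrNO4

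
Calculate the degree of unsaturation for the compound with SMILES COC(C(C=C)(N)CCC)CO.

Molecular formula from the SMILES: C9H19NO2.
DoU = (2C + 2 + N − H − X)/2 = (2·9 + 2 + 1 − 19 − 0)/2 = 2/2 = 1.
(Structurally: 0 ring(s) + 1 π bond(s) = 1.)

1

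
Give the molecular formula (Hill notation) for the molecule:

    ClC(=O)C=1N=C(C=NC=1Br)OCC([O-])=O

C7H3BrClN2O4-

Heavy atoms from the SMILES: 1 Br, 7 C, 1 Cl, 2 N, 4 O.
Implicit hydrogens by atom environment:
  3 × C (aromatic): no H
  3 × O: no H
  2 × C: no H
  2 × N (aromatic): no H
  1 × Br: no H
  1 × C: 2 H
  1 × C (aromatic): 1 H
  1 × Cl: no H
  1 × O (charge -1): no H
  Total hydrogens = 3.
Net charge -1.
Molecular formula: C7H3BrClN2O4-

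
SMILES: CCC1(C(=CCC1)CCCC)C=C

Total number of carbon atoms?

13

The symbol for carbon appears 13 times in the SMILES.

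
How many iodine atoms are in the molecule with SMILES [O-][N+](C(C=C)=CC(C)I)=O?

The symbol for iodine appears 1 time in the SMILES.

1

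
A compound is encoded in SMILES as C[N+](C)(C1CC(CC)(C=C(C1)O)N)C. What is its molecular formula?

C11H23N2O+

Heavy atoms from the SMILES: 11 C, 2 N, 1 O.
Implicit hydrogens by atom environment:
  4 × C: 3 H each → 12
  3 × C: 2 H each → 6
  2 × C: 1 H each → 2
  2 × C: no H
  1 × N: 2 H
  1 × N (charge +1): no H
  1 × O: 1 H
  Total hydrogens = 23.
Net charge +1.
Molecular formula: C11H23N2O+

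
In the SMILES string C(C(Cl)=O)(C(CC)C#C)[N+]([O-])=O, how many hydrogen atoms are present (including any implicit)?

8

Hydrogens are implicit in SMILES; fill each atom to its normal valence:
  3 × C: 1 H each → 3
  2 × C: no H
  2 × O: no H
  1 × C: 3 H
  1 × C: 2 H
  1 × Cl: no H
  1 × N (charge +1): no H
  1 × O (charge -1): no H
  Total hydrogens = 8.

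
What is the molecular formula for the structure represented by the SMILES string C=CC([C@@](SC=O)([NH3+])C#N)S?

Heavy atoms from the SMILES: 6 C, 2 N, 1 O, 2 S.
Implicit hydrogens by atom environment:
  3 × C: 1 H each → 3
  2 × C: no H
  1 × C: 2 H
  1 × N (charge +1): 3 H
  1 × N: no H
  1 × O: no H
  1 × S: 1 H
  1 × S: no H
  Total hydrogens = 9.
Net charge +1.
Molecular formula: C6H9N2OS2+

C6H9N2OS2+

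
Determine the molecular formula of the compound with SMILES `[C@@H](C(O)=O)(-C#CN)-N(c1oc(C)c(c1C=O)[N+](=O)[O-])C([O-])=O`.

Heavy atoms from the SMILES: 11 C, 3 N, 8 O.
Implicit hydrogens by atom environment:
  4 × C (aromatic): no H
  4 × C: no H
  4 × O: no H
  2 × C: 1 H each → 2
  2 × O (charge -1): no H
  1 × C: 3 H
  1 × N: 2 H
  1 × N: no H
  1 × N (charge +1): no H
  1 × O: 1 H
  1 × O (aromatic): no H
  Total hydrogens = 8.
Net charge -1.
Molecular formula: C11H8N3O8-

C11H8N3O8-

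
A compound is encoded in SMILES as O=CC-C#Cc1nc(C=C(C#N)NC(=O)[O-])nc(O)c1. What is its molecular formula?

C12H7N4O4-

Heavy atoms from the SMILES: 12 C, 4 N, 4 O.
Implicit hydrogens by atom environment:
  5 × C: no H
  3 × C (aromatic): no H
  2 × C: 1 H each → 2
  2 × N (aromatic): no H
  2 × O: no H
  1 × C: 2 H
  1 × C (aromatic): 1 H
  1 × N: 1 H
  1 × N: no H
  1 × O: 1 H
  1 × O (charge -1): no H
  Total hydrogens = 7.
Net charge -1.
Molecular formula: C12H7N4O4-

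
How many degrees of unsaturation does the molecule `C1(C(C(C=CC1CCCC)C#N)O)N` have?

4

Molecular formula from the SMILES: C11H18N2O.
DoU = (2C + 2 + N − H − X)/2 = (2·11 + 2 + 2 − 18 − 0)/2 = 8/2 = 4.
(Structurally: 1 ring(s) + 3 π bond(s) = 4.)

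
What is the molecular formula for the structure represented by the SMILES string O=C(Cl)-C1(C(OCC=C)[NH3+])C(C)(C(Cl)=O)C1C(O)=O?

C11H14Cl2NO5+

Heavy atoms from the SMILES: 11 C, 2 Cl, 1 N, 5 O.
Implicit hydrogens by atom environment:
  5 × C: no H
  4 × O: no H
  3 × C: 1 H each → 3
  2 × C: 2 H each → 4
  2 × Cl: no H
  1 × C: 3 H
  1 × N (charge +1): 3 H
  1 × O: 1 H
  Total hydrogens = 14.
Net charge +1.
Molecular formula: C11H14Cl2NO5+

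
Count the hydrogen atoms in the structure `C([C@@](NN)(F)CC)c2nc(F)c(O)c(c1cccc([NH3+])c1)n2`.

Hydrogens are implicit in SMILES; fill each atom to its normal valence:
  6 × C (aromatic): no H
  4 × C (aromatic): 1 H each → 4
  2 × C: 2 H each → 4
  2 × F: no H
  2 × N (aromatic): no H
  1 × C: 3 H
  1 × C: no H
  1 × N (charge +1): 3 H
  1 × N: 2 H
  1 × N: 1 H
  1 × O: 1 H
  Total hydrogens = 18.

18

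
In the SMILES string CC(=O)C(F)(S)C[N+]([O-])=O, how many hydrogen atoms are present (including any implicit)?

6

Hydrogens are implicit in SMILES; fill each atom to its normal valence:
  2 × C: no H
  2 × O: no H
  1 × C: 3 H
  1 × C: 2 H
  1 × F: no H
  1 × N (charge +1): no H
  1 × O (charge -1): no H
  1 × S: 1 H
  Total hydrogens = 6.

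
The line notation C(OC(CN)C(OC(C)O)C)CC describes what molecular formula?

Heavy atoms from the SMILES: 9 C, 1 N, 3 O.
Implicit hydrogens by atom environment:
  3 × C: 3 H each → 9
  3 × C: 2 H each → 6
  3 × C: 1 H each → 3
  2 × O: no H
  1 × N: 2 H
  1 × O: 1 H
  Total hydrogens = 21.
Molecular formula: C9H21NO3

C9H21NO3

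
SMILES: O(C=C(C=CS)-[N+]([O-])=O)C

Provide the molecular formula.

C5H7NO3S

Heavy atoms from the SMILES: 5 C, 1 N, 3 O, 1 S.
Implicit hydrogens by atom environment:
  3 × C: 1 H each → 3
  2 × O: no H
  1 × C: 3 H
  1 × C: no H
  1 × N (charge +1): no H
  1 × O (charge -1): no H
  1 × S: 1 H
  Total hydrogens = 7.
Molecular formula: C5H7NO3S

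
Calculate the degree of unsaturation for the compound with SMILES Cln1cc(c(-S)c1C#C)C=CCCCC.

Molecular formula from the SMILES: C12H14ClNS.
DoU = (2C + 2 + N − H − X)/2 = (2·12 + 2 + 1 − 14 − 1)/2 = 12/2 = 6.
(Structurally: 1 ring(s) + 5 π bond(s) = 6.)

6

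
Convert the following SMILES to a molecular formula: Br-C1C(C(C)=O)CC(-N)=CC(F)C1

C9H13BrFNO

Heavy atoms from the SMILES: 1 Br, 9 C, 1 F, 1 N, 1 O.
Implicit hydrogens by atom environment:
  4 × C: 1 H each → 4
  2 × C: 2 H each → 4
  2 × C: no H
  1 × Br: no H
  1 × C: 3 H
  1 × F: no H
  1 × N: 2 H
  1 × O: no H
  Total hydrogens = 13.
Molecular formula: C9H13BrFNO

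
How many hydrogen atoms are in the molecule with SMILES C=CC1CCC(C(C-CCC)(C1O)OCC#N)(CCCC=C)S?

Hydrogens are implicit in SMILES; fill each atom to its normal valence:
  11 × C: 2 H each → 22
  4 × C: 1 H each → 4
  3 × C: no H
  1 × C: 3 H
  1 × N: no H
  1 × O: 1 H
  1 × O: no H
  1 × S: 1 H
  Total hydrogens = 31.

31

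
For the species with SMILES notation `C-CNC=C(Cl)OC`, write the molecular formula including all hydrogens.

C5H10ClNO

Heavy atoms from the SMILES: 5 C, 1 Cl, 1 N, 1 O.
Implicit hydrogens by atom environment:
  2 × C: 3 H each → 6
  1 × C: 2 H
  1 × C: 1 H
  1 × C: no H
  1 × Cl: no H
  1 × N: 1 H
  1 × O: no H
  Total hydrogens = 10.
Molecular formula: C5H10ClNO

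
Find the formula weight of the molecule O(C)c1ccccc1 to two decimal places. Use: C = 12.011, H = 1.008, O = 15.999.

Molecular formula: C7H8O.
M = 7×12.011 + 8×1.008 + 1×15.999 = 108.14 g/mol.

108.14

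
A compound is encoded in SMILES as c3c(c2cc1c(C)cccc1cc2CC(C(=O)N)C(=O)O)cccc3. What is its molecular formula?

C21H19NO3

Heavy atoms from the SMILES: 21 C, 1 N, 3 O.
Implicit hydrogens by atom environment:
  10 × C (aromatic): 1 H each → 10
  6 × C (aromatic): no H
  2 × C: no H
  2 × O: no H
  1 × C: 3 H
  1 × C: 2 H
  1 × C: 1 H
  1 × N: 2 H
  1 × O: 1 H
  Total hydrogens = 19.
Molecular formula: C21H19NO3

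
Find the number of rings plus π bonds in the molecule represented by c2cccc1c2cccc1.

7

Molecular formula from the SMILES: C10H8.
DoU = (2C + 2 + N − H − X)/2 = (2·10 + 2 + 0 − 8 − 0)/2 = 14/2 = 7.
(Structurally: 2 ring(s) + 5 π bond(s) = 7.)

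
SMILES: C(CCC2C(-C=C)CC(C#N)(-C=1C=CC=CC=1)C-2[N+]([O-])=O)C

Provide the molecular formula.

C18H22N2O2

Heavy atoms from the SMILES: 18 C, 2 N, 2 O.
Implicit hydrogens by atom environment:
  5 × C: 2 H each → 10
  5 × C (aromatic): 1 H each → 5
  4 × C: 1 H each → 4
  2 × C: no H
  1 × C: 3 H
  1 × C (aromatic): no H
  1 × N: no H
  1 × N (charge +1): no H
  1 × O: no H
  1 × O (charge -1): no H
  Total hydrogens = 22.
Molecular formula: C18H22N2O2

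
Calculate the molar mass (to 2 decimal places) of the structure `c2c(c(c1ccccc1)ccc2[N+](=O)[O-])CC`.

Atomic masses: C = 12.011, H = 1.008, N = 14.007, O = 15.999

227.26

Molecular formula: C14H13NO2.
M = 14×12.011 + 13×1.008 + 1×14.007 + 2×15.999 = 227.26 g/mol.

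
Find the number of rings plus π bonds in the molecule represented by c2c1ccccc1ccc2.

Molecular formula from the SMILES: C10H8.
DoU = (2C + 2 + N − H − X)/2 = (2·10 + 2 + 0 − 8 − 0)/2 = 14/2 = 7.
(Structurally: 2 ring(s) + 5 π bond(s) = 7.)

7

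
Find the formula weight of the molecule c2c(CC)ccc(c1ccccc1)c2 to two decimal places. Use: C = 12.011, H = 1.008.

Molecular formula: C14H14.
M = 14×12.011 + 14×1.008 = 182.27 g/mol.

182.27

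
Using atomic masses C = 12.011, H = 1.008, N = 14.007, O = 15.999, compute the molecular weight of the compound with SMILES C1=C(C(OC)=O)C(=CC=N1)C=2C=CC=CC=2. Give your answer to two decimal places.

Molecular formula: C13H11NO2.
M = 13×12.011 + 11×1.008 + 1×14.007 + 2×15.999 = 213.24 g/mol.

213.24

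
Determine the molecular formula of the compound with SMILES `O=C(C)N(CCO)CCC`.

Heavy atoms from the SMILES: 7 C, 1 N, 2 O.
Implicit hydrogens by atom environment:
  4 × C: 2 H each → 8
  2 × C: 3 H each → 6
  1 × C: no H
  1 × N: no H
  1 × O: 1 H
  1 × O: no H
  Total hydrogens = 15.
Molecular formula: C7H15NO2

C7H15NO2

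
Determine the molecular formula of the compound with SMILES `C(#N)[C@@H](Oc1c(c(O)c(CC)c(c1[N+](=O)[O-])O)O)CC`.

C12H14N2O6

Heavy atoms from the SMILES: 12 C, 2 N, 6 O.
Implicit hydrogens by atom environment:
  6 × C (aromatic): no H
  3 × O: 1 H each → 3
  2 × C: 3 H each → 6
  2 × C: 2 H each → 4
  2 × O: no H
  1 × C: 1 H
  1 × C: no H
  1 × N: no H
  1 × N (charge +1): no H
  1 × O (charge -1): no H
  Total hydrogens = 14.
Molecular formula: C12H14N2O6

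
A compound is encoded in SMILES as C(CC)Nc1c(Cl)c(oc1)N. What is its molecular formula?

Heavy atoms from the SMILES: 7 C, 1 Cl, 2 N, 1 O.
Implicit hydrogens by atom environment:
  3 × C (aromatic): no H
  2 × C: 2 H each → 4
  1 × C: 3 H
  1 × C (aromatic): 1 H
  1 × Cl: no H
  1 × N: 2 H
  1 × N: 1 H
  1 × O (aromatic): no H
  Total hydrogens = 11.
Molecular formula: C7H11ClN2O

C7H11ClN2O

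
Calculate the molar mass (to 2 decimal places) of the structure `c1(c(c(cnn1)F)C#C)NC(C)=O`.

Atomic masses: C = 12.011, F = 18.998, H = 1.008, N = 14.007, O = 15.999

179.15

Molecular formula: C8H6FN3O.
M = 8×12.011 + 1×18.998 + 6×1.008 + 3×14.007 + 1×15.999 = 179.15 g/mol.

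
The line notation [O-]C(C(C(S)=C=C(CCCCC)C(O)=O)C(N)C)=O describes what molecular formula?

Heavy atoms from the SMILES: 13 C, 1 N, 4 O, 1 S.
Implicit hydrogens by atom environment:
  5 × C: no H
  4 × C: 2 H each → 8
  2 × C: 3 H each → 6
  2 × C: 1 H each → 2
  2 × O: no H
  1 × N: 2 H
  1 × O: 1 H
  1 × O (charge -1): no H
  1 × S: 1 H
  Total hydrogens = 20.
Net charge -1.
Molecular formula: C13H20NO4S-

C13H20NO4S-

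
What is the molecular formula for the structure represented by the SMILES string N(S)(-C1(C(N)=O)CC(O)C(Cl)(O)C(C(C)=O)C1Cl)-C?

Heavy atoms from the SMILES: 10 C, 2 Cl, 2 N, 4 O, 1 S.
Implicit hydrogens by atom environment:
  4 × C: no H
  3 × C: 1 H each → 3
  2 × C: 3 H each → 6
  2 × Cl: no H
  2 × O: 1 H each → 2
  2 × O: no H
  1 × C: 2 H
  1 × N: 2 H
  1 × N: no H
  1 × S: 1 H
  Total hydrogens = 16.
Molecular formula: C10H16Cl2N2O4S

C10H16Cl2N2O4S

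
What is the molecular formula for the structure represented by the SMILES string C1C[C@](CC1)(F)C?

C6H11F

Heavy atoms from the SMILES: 6 C, 1 F.
Implicit hydrogens by atom environment:
  4 × C: 2 H each → 8
  1 × C: 3 H
  1 × C: no H
  1 × F: no H
  Total hydrogens = 11.
Molecular formula: C6H11F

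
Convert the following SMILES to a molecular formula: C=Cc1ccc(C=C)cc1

C10H10

Heavy atoms from the SMILES: 10 C.
Implicit hydrogens by atom environment:
  4 × C (aromatic): 1 H each → 4
  2 × C: 2 H each → 4
  2 × C: 1 H each → 2
  2 × C (aromatic): no H
  Total hydrogens = 10.
Molecular formula: C10H10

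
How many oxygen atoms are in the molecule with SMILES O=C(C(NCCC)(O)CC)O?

The symbol for oxygen appears 3 times in the SMILES.

3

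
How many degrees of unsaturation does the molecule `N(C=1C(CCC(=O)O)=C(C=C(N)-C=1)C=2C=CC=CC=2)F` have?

9

Molecular formula from the SMILES: C15H15FN2O2.
DoU = (2C + 2 + N − H − X)/2 = (2·15 + 2 + 2 − 15 − 1)/2 = 18/2 = 9.
(Structurally: 2 ring(s) + 7 π bond(s) = 9.)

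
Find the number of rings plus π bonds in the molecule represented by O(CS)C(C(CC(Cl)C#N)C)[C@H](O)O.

2

Molecular formula from the SMILES: C8H14ClNO3S.
DoU = (2C + 2 + N − H − X)/2 = (2·8 + 2 + 1 − 14 − 1)/2 = 4/2 = 2.
(Structurally: 0 ring(s) + 2 π bond(s) = 2.)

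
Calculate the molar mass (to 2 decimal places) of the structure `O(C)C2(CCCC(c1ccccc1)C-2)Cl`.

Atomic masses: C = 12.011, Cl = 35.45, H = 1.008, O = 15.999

Molecular formula: C13H17ClO.
M = 13×12.011 + 1×35.45 + 17×1.008 + 1×15.999 = 224.73 g/mol.

224.73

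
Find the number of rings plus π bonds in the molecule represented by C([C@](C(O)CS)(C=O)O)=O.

Molecular formula from the SMILES: C5H8O4S.
DoU = (2C + 2 + N − H − X)/2 = (2·5 + 2 + 0 − 8 − 0)/2 = 4/2 = 2.
(Structurally: 0 ring(s) + 2 π bond(s) = 2.)

2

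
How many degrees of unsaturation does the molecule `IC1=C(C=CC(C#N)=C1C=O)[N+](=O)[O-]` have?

Molecular formula from the SMILES: C8H3IN2O3.
DoU = (2C + 2 + N − H − X)/2 = (2·8 + 2 + 2 − 3 − 1)/2 = 16/2 = 8.
(Structurally: 1 ring(s) + 7 π bond(s) = 8.)

8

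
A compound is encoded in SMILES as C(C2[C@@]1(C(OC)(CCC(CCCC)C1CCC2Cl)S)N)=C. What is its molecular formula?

Heavy atoms from the SMILES: 17 C, 1 Cl, 1 N, 1 O, 1 S.
Implicit hydrogens by atom environment:
  8 × C: 2 H each → 16
  5 × C: 1 H each → 5
  2 × C: 3 H each → 6
  2 × C: no H
  1 × Cl: no H
  1 × N: 2 H
  1 × O: no H
  1 × S: 1 H
  Total hydrogens = 30.
Molecular formula: C17H30ClNOS

C17H30ClNOS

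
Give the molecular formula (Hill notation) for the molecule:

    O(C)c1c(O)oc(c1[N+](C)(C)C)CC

C10H18NO3+

Heavy atoms from the SMILES: 10 C, 1 N, 3 O.
Implicit hydrogens by atom environment:
  5 × C: 3 H each → 15
  4 × C (aromatic): no H
  1 × C: 2 H
  1 × N (charge +1): no H
  1 × O: 1 H
  1 × O (aromatic): no H
  1 × O: no H
  Total hydrogens = 18.
Net charge +1.
Molecular formula: C10H18NO3+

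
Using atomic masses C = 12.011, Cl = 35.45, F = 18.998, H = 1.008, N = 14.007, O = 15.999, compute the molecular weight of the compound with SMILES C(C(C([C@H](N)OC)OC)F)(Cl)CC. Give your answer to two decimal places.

213.68

Molecular formula: C8H17ClFNO2.
M = 8×12.011 + 1×35.45 + 1×18.998 + 17×1.008 + 1×14.007 + 2×15.999 = 213.68 g/mol.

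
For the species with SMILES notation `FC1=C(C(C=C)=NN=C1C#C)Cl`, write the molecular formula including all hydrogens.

C8H4ClFN2

Heavy atoms from the SMILES: 8 C, 1 Cl, 1 F, 2 N.
Implicit hydrogens by atom environment:
  4 × C (aromatic): no H
  2 × C: 1 H each → 2
  2 × N (aromatic): no H
  1 × C: 2 H
  1 × C: no H
  1 × Cl: no H
  1 × F: no H
  Total hydrogens = 4.
Molecular formula: C8H4ClFN2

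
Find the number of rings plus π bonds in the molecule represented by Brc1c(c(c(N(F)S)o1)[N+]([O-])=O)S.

Molecular formula from the SMILES: C4H2BrFN2O3S2.
DoU = (2C + 2 + N − H − X)/2 = (2·4 + 2 + 2 − 2 − 2)/2 = 8/2 = 4.
(Structurally: 1 ring(s) + 3 π bond(s) = 4.)

4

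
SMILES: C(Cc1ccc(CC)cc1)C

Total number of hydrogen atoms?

16

Hydrogens are implicit in SMILES; fill each atom to its normal valence:
  4 × C (aromatic): 1 H each → 4
  3 × C: 2 H each → 6
  2 × C: 3 H each → 6
  2 × C (aromatic): no H
  Total hydrogens = 16.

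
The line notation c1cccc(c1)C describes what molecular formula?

Heavy atoms from the SMILES: 7 C.
Implicit hydrogens by atom environment:
  5 × C (aromatic): 1 H each → 5
  1 × C: 3 H
  1 × C (aromatic): no H
  Total hydrogens = 8.
Molecular formula: C7H8

C7H8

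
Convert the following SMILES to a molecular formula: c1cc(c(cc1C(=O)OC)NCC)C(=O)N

Heavy atoms from the SMILES: 11 C, 2 N, 3 O.
Implicit hydrogens by atom environment:
  3 × C (aromatic): 1 H each → 3
  3 × C (aromatic): no H
  3 × O: no H
  2 × C: 3 H each → 6
  2 × C: no H
  1 × C: 2 H
  1 × N: 2 H
  1 × N: 1 H
  Total hydrogens = 14.
Molecular formula: C11H14N2O3

C11H14N2O3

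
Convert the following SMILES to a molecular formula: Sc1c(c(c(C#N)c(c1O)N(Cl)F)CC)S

C9H8ClFN2OS2

Heavy atoms from the SMILES: 9 C, 1 Cl, 1 F, 2 N, 1 O, 2 S.
Implicit hydrogens by atom environment:
  6 × C (aromatic): no H
  2 × N: no H
  2 × S: 1 H each → 2
  1 × C: 3 H
  1 × C: 2 H
  1 × C: no H
  1 × Cl: no H
  1 × F: no H
  1 × O: 1 H
  Total hydrogens = 8.
Molecular formula: C9H8ClFN2OS2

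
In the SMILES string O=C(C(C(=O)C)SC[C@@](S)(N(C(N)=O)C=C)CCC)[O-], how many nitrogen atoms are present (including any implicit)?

2

The symbol for nitrogen appears 2 times in the SMILES.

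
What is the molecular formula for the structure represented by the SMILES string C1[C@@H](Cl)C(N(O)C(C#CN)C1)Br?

Heavy atoms from the SMILES: 1 Br, 7 C, 1 Cl, 2 N, 1 O.
Implicit hydrogens by atom environment:
  3 × C: 1 H each → 3
  2 × C: 2 H each → 4
  2 × C: no H
  1 × Br: no H
  1 × Cl: no H
  1 × N: 2 H
  1 × N: no H
  1 × O: 1 H
  Total hydrogens = 10.
Molecular formula: C7H10BrClN2O

C7H10BrClN2O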